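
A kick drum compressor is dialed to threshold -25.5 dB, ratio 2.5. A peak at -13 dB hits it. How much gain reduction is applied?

7.5 dB

Overshoot = -13 − (-25.5) = 12.5 dB.
At 2.5:1, output sits 12.5/2.5 = 5 dB above threshold.
Gain reduction = 12.5 − 5 = 7.5 dB.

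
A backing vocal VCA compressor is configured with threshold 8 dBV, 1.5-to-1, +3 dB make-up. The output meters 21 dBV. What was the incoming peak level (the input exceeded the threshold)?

Remove make-up: 21 − 3 = 18 dBV.
Post-compression overshoot = 18 − 8 = 10 dB.
Input overshoot = R × output overshoot = 15 dB → input = 8 + 15 = 23 dBV.

23 dBV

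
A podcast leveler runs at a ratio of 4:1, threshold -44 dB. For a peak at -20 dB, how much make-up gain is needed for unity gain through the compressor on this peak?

The peak compresses to -44 + 24/4 = -38 dB.
To reach -20 dB requires -20 − (-38) = 18 dB of make-up.

18 dB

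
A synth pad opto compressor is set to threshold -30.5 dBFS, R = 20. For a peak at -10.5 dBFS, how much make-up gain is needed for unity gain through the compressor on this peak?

Overshoot 20 dB → 20/20 = 1 dB after compression, so the compressed level is -30.5 + 1 = -29.5 dBFS.
Make-up = target − compressed = -10.5 − (-29.5) = 19 dB.

19 dB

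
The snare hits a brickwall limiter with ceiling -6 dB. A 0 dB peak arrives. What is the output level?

-6 dB

The limiter clamps the peak to its -6 dB ceiling.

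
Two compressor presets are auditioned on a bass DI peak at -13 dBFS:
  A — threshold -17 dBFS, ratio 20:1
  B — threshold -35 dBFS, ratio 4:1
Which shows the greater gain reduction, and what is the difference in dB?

A: 4 dB over, compressed to 0.2 dB over, so 3.8 dB of GR.
B: 22 dB over, compressed to 5.5 dB over, so 16.5 dB of GR.
B reduces 12.7 dB more.

B, by 12.7 dB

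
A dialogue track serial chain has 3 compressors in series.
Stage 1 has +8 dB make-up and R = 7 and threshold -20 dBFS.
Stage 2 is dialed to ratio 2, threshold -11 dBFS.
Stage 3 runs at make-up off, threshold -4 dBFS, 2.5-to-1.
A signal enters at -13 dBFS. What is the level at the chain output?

-11 dBFS

Stage 1: 7 dB above -20 dBFS, reduced 7:1 to 1 dB above → -19 dBFS; +8 dB make-up → -11 dBFS.
Stage 2: -11 dBFS is at or below the -11 dBFS threshold — no compression; output -11 dBFS.
Stage 3: -11 dBFS ≤ -4 dBFS, so stage 3 doesn't engage; output -11 dBFS.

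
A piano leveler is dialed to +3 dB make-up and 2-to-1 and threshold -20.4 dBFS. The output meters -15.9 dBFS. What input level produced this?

-17.4 dBFS

Stripping the +3 dB make-up gives -18.9 dBFS at the gain stage.
Post-compression overshoot = -18.9 − (-20.4) = 1.5 dB.
Input overshoot = R × output overshoot = 3 dB → input = -20.4 + 3 = -17.4 dBFS.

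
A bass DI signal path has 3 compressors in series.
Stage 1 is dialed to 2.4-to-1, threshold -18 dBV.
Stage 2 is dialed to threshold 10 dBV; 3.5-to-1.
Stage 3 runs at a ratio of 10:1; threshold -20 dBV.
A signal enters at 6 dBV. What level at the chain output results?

Stage 1: 24 dB above -18 dBV, reduced 2.4:1 to 10 dB above → -8 dBV.
Stage 2: -8 dBV is at or below the 10 dBV threshold — no compression; output -8 dBV.
Stage 3: -8 dBV is 12 dB over -20 dBV; at 10:1 that becomes 1.2 dB over, giving -18.8 dBV.

-18.8 dBV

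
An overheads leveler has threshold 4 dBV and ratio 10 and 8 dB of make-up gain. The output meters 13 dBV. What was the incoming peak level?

14 dBV

Before make-up, the level was 13 − 8 = 5 dBV.
Post-compression overshoot = 5 − 4 = 1 dB.
Input overshoot = R × output overshoot = 10 dB → input = 4 + 10 = 14 dBV.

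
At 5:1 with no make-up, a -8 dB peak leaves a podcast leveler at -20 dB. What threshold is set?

Let T be the threshold. Output overshoot = (input overshoot)/R, so -20 − T = (-8 − T)/5.
5·(-20 − T) = -8 − T → 4·T = -100 − (-8) = -92.
T = -92/4 = -23 dB.

-23 dB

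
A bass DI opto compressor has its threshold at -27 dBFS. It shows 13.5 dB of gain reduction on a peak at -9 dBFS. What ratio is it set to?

4:1

Input overshoot = -9 − (-27) = 18 dB.
Output overshoot = 18 − 13.5 = 4.5 dB.
Ratio = input overshoot / output overshoot = 18 / 4.5 = 4.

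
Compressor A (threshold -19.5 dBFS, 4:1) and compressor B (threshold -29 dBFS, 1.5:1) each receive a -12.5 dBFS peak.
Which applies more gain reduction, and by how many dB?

B, by 0.25 dB

A: 7 dB over, compressed to 1.75 dB over, so 5.25 dB of GR.
B: 16.5 dB over, compressed to 11 dB over, so 5.5 dB of GR.
Difference: 0.25 dB in favour of B.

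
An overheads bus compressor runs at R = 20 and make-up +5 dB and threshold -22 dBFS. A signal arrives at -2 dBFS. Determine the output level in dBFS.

-16 dBFS

Overshoot: -2 − (-22) = 20 dB.
The 20 dB excess becomes 1 dB after 20:1 reduction.
So the level is -22 + 1 = -21 dBFS; make-up adds 5 dB, giving -16 dBFS.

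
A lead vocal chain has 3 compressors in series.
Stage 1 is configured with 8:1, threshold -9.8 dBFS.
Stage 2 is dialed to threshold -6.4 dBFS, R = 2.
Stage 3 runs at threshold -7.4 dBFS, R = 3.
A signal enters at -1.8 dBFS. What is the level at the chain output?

-8.8 dBFS

Stage 1: overshoot 8 dB → 8/8 = 1 dB → -8.8 dBFS.
Stage 2: below threshold (-8.8 ≤ -6.4); passes unchanged; output -8.8 dBFS.
Stage 3: below threshold (-8.8 ≤ -7.4); passes unchanged; output -8.8 dBFS.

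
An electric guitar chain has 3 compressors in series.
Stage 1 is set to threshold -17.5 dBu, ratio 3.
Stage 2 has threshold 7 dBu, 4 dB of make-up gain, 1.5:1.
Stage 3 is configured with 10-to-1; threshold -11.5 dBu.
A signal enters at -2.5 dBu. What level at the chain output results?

Stage 1: 15 dB above -17.5 dBu, reduced 3:1 to 5 dB above → -12.5 dBu.
Stage 2: below threshold (-12.5 ≤ 7); passes unchanged; make-up brings it to -8.5 dBu.
Stage 3: 3 dB above -11.5 dBu, reduced 10:1 to 0.3 dB above → -11.2 dBu.

-11.2 dBu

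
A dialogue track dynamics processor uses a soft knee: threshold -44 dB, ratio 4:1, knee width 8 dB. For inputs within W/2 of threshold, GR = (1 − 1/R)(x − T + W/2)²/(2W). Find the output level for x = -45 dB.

-45.421875 dB

x − T + W/2 = -45 − (-44) + 4 = 3.
GR = (1 − 1/4) × 3² / 16 = 0.75 × 9 / 16 = 0.421875 dB.
Output = -45 − 0.421875 = -45.421875 dB.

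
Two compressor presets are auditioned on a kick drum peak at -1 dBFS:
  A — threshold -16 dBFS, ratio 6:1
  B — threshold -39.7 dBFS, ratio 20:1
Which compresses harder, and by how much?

B, by 24.265 dB

A: 15 dB over, compressed to 2.5 dB over, so 12.5 dB of GR.
B: 38.7 dB over, compressed to 1.935 dB over, so 36.765 dB of GR.
B reduces 24.265 dB more.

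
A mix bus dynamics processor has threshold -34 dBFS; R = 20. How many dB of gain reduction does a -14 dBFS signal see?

19 dB

The signal is 20 dB above threshold.
At 20:1, output sits 20/20 = 1 dB above threshold.
So the signal is attenuated by 20 − 1 = 19 dB.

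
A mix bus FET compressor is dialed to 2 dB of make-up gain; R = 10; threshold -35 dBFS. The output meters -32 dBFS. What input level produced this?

Stripping the +2 dB make-up gives -34 dBFS at the gain stage.
Post-compression overshoot = -34 − (-35) = 1 dB.
Before 10:1 compression the overshoot was 1 × 10 = 10 dB, so input = -35 + 10 = -25 dBFS.

-25 dBFS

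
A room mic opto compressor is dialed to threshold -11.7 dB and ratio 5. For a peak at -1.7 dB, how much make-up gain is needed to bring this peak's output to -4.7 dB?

5 dB

Overshoot 10 dB → 10/5 = 2 dB after compression, so the compressed level is -11.7 + 2 = -9.7 dB.
Make-up = target − compressed = -4.7 − (-9.7) = 5 dB.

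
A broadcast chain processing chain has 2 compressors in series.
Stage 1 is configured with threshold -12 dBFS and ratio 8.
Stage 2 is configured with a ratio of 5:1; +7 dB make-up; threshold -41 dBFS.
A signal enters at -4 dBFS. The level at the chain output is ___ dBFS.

Stage 1: overshoot 8 dB → 8/8 = 1 dB → -11 dBFS.
Stage 2: overshoot 30 dB → 30/5 = 6 dB → -35 dBFS; +7 dB make-up → -28 dBFS.

-28 dBFS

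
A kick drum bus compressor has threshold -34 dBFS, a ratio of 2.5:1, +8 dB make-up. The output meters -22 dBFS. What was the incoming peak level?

-24 dBFS

Remove make-up: -22 − 8 = -30 dBFS.
The compressed level sits -30 − (-34) = 4 dB over threshold.
Input overshoot = R × output overshoot = 10 dB → input = -34 + 10 = -24 dBFS.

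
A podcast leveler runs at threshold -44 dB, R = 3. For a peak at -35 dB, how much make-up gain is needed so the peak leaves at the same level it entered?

6 dB

The peak compresses to -44 + 9/3 = -41 dB.
To reach -35 dB requires -35 − (-41) = 6 dB of make-up.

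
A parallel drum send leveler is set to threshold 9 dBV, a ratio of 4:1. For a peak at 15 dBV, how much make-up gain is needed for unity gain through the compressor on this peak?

Overshoot 6 dB → 6/4 = 1.5 dB after compression, so the compressed level is 9 + 1.5 = 10.5 dBV.
Make-up = target − compressed = 15 − 10.5 = 4.5 dB.

4.5 dB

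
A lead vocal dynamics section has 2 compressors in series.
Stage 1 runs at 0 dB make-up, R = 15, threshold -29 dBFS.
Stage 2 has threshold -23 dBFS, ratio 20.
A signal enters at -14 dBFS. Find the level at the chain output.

-28 dBFS

Stage 1: overshoot 15 dB → 15/15 = 1 dB → -28 dBFS.
Stage 2: below threshold (-28 ≤ -23); passes unchanged; output -28 dBFS.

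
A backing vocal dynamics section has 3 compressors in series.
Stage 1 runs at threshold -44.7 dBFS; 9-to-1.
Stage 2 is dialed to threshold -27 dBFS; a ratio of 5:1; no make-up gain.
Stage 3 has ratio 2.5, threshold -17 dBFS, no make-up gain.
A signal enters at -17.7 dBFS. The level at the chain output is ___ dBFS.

-41.7 dBFS

Stage 1: overshoot 27 dB → 27/9 = 3 dB → -41.7 dBFS.
Stage 2: -41.7 dBFS ≤ -27 dBFS, so stage 2 doesn't engage; output -41.7 dBFS.
Stage 3: -41.7 dBFS ≤ -17 dBFS, so stage 3 doesn't engage; output -41.7 dBFS.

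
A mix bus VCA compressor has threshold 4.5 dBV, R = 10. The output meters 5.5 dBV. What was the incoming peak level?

14.5 dBV

That's 1 dB above the 4.5 dBV threshold.
Input overshoot = R × output overshoot = 10 dB → input = 4.5 + 10 = 14.5 dBV.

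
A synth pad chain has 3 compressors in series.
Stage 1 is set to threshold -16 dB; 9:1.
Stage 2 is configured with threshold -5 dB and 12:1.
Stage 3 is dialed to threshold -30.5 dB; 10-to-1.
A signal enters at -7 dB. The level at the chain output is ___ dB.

Stage 1: -7 dB is 9 dB over -16 dB; at 9:1 that becomes 1 dB over, giving -15 dB.
Stage 2: below threshold (-15 ≤ -5); passes unchanged; output -15 dB.
Stage 3: overshoot 15.5 dB → 15.5/10 = 1.55 dB → -28.95 dB.

-28.95 dB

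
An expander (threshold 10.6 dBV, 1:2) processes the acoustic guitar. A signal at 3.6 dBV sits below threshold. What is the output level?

-3.4 dBV

Below threshold, a 1:2 expander applies gain = (2−1)×(T − x) of attenuation.
(2−1) × 7 = 7 dB, so output = 3.6 − 7 = -3.4 dBV.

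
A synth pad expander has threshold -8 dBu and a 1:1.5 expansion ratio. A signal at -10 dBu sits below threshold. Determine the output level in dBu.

-11 dBu

Undershoot = (-8) − (-10) = 2 dB.
At 1:1.5, that expands to 3 dB under threshold.
Output = -8 − 3 = -11 dBu.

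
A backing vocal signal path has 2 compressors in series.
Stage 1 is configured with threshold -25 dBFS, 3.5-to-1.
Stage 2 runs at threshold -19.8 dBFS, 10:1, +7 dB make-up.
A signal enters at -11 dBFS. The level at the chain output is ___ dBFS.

-14 dBFS

Stage 1: 14 dB above -25 dBFS, reduced 3.5:1 to 4 dB above → -21 dBFS.
Stage 2: below threshold (-21 ≤ -19.8); passes unchanged; make-up brings it to -14 dBFS.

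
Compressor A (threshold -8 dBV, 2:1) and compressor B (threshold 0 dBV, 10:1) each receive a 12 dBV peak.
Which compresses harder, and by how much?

A: 20 dB over, compressed to 10 dB over, so 10 dB of GR.
B: 12 dB over, compressed to 1.2 dB over, so 10.8 dB of GR.
B applies 0.8 dB more gain reduction.

B, by 0.8 dB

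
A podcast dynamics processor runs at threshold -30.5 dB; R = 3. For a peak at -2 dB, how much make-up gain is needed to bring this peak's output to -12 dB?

9 dB

Without make-up, output = threshold + overshoot/3 = -30.5 + 9.5 = -21 dB.
Gap to target: 9 dB.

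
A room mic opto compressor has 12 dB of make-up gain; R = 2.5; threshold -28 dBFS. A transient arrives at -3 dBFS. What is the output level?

-3 dBFS sits 25 dB over threshold.
At 2.5:1 the overshoot is divided by 2.5, leaving 10 dB above threshold.
That puts the output at -18 dBFS; make-up adds 12 dB, giving -6 dBFS.

-6 dBFS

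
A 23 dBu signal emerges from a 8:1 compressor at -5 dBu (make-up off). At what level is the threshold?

Gain reduction = 23 − (-5) = 28 dB; output overshoot = GR / (R − 1) = 28 / 7 = 4 dB.
Threshold = output − output overshoot = -5 − 4 = -9 dBu.

-9 dBu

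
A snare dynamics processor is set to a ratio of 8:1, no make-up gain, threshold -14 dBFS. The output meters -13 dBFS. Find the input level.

-6 dBFS

The compressed level sits -13 − (-14) = 1 dB over threshold.
Input overshoot = R × output overshoot = 8 dB → input = -14 + 8 = -6 dBFS.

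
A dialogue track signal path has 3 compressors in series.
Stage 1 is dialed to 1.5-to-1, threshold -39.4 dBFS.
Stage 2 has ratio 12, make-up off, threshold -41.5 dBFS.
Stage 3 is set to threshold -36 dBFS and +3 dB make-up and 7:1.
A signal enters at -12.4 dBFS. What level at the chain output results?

-36.825 dBFS

Stage 1: -12.4 dBFS is 27 dB over -39.4 dBFS; at 1.5:1 that becomes 18 dB over, giving -21.4 dBFS.
Stage 2: 20.1 dB above -41.5 dBFS, reduced 12:1 to 1.675 dB above → -39.825 dBFS.
Stage 3: -39.825 dBFS is at or below the -36 dBFS threshold — no compression; make-up brings it to -36.825 dBFS.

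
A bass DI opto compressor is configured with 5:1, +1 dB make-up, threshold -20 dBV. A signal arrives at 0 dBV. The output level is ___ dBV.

Overshoot: 0 − (-20) = 20 dB.
At 5:1 the overshoot is divided by 5, leaving 4 dB above threshold.
Output = -20 + 4 = -16 dBV; make-up adds 1 dB, giving -15 dBV.

-15 dBV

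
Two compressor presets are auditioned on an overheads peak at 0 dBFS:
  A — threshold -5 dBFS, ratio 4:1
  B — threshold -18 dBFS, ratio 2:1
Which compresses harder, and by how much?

B, by 5.25 dB

A: 5 dB over, compressed to 1.25 dB over, so 3.75 dB of GR.
B: 18 dB over, compressed to 9 dB over, so 9 dB of GR.
B applies 5.25 dB more gain reduction.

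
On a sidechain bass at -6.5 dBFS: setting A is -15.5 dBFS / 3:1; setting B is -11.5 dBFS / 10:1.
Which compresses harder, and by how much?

A, by 1.5 dB

A: overshoot 9 dB → output overshoot 3 dB → GR 6 dB.
B: overshoot 5 dB → output overshoot 0.5 dB → GR 4.5 dB.
Difference: 1.5 dB in favour of A.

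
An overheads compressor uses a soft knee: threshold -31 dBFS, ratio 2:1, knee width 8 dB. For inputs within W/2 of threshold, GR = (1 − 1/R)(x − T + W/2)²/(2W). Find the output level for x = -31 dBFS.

x − T + W/2 = -31 − (-31) + 4 = 4.
GR = (1 − 1/2) × 4² / 16 = 0.5 × 16 / 16 = 0.5 dB.
Output = -31 − 0.5 = -31.5 dBFS.

-31.5 dBFS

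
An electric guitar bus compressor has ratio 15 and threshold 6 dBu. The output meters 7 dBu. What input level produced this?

That's 1 dB above the 6 dBu threshold.
Input overshoot = R × output overshoot = 15 dB → input = 6 + 15 = 21 dBu.

21 dBu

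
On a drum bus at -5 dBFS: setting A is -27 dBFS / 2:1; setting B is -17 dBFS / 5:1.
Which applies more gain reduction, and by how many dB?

A: GR = 22 − 22/2 = 11 dB.
B: GR = 12 − 12/5 = 9.6 dB.
A applies 1.4 dB more gain reduction.

A, by 1.4 dB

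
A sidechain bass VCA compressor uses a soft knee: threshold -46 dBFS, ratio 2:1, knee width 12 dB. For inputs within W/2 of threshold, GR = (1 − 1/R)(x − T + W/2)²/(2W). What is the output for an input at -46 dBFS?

x − T + W/2 = -46 − (-46) + 6 = 6.
GR = (1 − 1/2) × 6² / 24 = 0.5 × 36 / 24 = 0.75 dB.
Output = -46 − 0.75 = -46.75 dBFS.

-46.75 dBFS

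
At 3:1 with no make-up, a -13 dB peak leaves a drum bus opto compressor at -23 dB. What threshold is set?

-28 dB

Gain reduction = -13 − (-23) = 10 dB; output overshoot = GR / (R − 1) = 10 / 2 = 5 dB.
Threshold = output − output overshoot = -23 − 5 = -28 dB.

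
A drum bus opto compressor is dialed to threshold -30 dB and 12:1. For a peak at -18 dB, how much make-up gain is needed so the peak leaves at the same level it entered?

11 dB

Without make-up, output = threshold + overshoot/12 = -30 + 1 = -29 dB.
Gap to target: 11 dB.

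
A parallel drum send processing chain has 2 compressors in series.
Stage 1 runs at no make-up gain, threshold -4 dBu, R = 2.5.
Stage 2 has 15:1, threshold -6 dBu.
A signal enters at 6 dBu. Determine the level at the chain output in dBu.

Stage 1: 6 dBu is 10 dB over -4 dBu; at 2.5:1 that becomes 4 dB over, giving 0 dBu.
Stage 2: overshoot 6 dB → 6/15 = 0.4 dB → -5.6 dBu.

-5.6 dBu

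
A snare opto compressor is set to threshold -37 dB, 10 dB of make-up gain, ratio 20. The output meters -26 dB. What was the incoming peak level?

-17 dB

Stripping the +10 dB make-up gives -36 dB at the gain stage.
That's 1 dB above the -37 dB threshold.
Before 20:1 compression the overshoot was 1 × 20 = 20 dB, so input = -37 + 20 = -17 dB.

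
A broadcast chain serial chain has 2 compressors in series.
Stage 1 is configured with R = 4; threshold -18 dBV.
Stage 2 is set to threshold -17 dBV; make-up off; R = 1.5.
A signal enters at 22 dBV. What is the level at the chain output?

Stage 1: 40 dB above -18 dBV, reduced 4:1 to 10 dB above → -8 dBV.
Stage 2: 9 dB above -17 dBV, reduced 1.5:1 to 6 dB above → -11 dBV.

-11 dBV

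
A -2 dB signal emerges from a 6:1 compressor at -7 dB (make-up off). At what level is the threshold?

Gain reduction = -2 − (-7) = 5 dB; output overshoot = GR / (R − 1) = 5 / 5 = 1 dB.
Threshold = output − output overshoot = -7 − 1 = -8 dB.

-8 dB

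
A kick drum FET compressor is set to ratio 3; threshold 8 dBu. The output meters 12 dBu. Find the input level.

20 dBu

The compressed level sits 12 − 8 = 4 dB over threshold.
Input overshoot = R × output overshoot = 12 dB → input = 8 + 12 = 20 dBu.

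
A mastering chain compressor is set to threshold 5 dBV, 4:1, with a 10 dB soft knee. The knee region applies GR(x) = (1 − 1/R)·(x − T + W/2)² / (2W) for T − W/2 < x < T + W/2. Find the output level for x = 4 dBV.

x − T + W/2 = 4 − 5 + 5 = 4.
GR = (1 − 1/4) × 4² / 20 = 0.75 × 16 / 20 = 0.6 dB.
Output = 4 − 0.6 = 3.4 dBV.

3.4 dBV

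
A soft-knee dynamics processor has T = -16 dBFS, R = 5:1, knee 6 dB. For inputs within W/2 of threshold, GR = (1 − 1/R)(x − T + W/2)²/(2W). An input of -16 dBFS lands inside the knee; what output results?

x − T + W/2 = -16 − (-16) + 3 = 3.
GR = (1 − 1/5) × 3² / 12 = 0.8 × 9 / 12 = 0.6 dB.
Output = -16 − 0.6 = -16.6 dBFS.

-16.6 dBFS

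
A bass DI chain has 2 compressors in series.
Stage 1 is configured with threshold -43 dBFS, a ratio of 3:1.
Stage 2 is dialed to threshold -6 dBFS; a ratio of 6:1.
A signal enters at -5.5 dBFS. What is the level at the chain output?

Stage 1: 37.5 dB above -43 dBFS, reduced 3:1 to 12.5 dB above → -30.5 dBFS.
Stage 2: -30.5 dBFS ≤ -6 dBFS, so stage 2 doesn't engage; output -30.5 dBFS.

-30.5 dBFS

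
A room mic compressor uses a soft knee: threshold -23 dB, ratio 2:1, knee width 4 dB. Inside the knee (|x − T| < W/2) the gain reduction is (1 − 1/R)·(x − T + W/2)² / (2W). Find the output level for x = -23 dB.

x − T + W/2 = -23 − (-23) + 2 = 2.
GR = (1 − 1/2) × 2² / 8 = 0.5 × 4 / 8 = 0.25 dB.
Output = -23 − 0.25 = -23.25 dB.

-23.25 dB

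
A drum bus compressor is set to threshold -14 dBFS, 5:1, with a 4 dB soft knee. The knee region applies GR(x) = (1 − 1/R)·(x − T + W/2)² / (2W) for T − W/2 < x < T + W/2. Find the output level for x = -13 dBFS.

x − T + W/2 = -13 − (-14) + 2 = 3.
GR = (1 − 1/5) × 3² / 8 = 0.8 × 9 / 8 = 0.9 dB.
Output = -13 − 0.9 = -13.9 dBFS.

-13.9 dBFS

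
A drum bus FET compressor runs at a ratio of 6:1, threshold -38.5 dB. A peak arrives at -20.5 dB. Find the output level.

-35.5 dB

Overshoot: -20.5 − (-38.5) = 18 dB.
6:1 compression reduces that to 18/6 = 3 dB over.
So the level is -38.5 + 3 = -35.5 dB.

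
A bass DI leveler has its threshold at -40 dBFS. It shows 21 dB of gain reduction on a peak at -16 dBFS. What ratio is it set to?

8:1

Input overshoot = -16 − (-40) = 24 dB.
Output overshoot = 24 − 21 = 3 dB.
Ratio = input overshoot / output overshoot = 24 / 3 = 8.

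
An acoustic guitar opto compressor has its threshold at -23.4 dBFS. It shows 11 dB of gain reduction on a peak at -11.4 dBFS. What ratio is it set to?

Input overshoot = -11.4 − (-23.4) = 12 dB.
Output overshoot = 12 − 11 = 1 dB.
Ratio = input overshoot / output overshoot = 12 / 1 = 12.

12:1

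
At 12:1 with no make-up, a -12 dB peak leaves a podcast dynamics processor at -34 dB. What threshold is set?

Let T be the threshold. Output overshoot = (input overshoot)/R, so -34 − T = (-12 − T)/12.
12·(-34 − T) = -12 − T → 11·T = -408 − (-12) = -396.
T = -396/11 = -36 dB.

-36 dB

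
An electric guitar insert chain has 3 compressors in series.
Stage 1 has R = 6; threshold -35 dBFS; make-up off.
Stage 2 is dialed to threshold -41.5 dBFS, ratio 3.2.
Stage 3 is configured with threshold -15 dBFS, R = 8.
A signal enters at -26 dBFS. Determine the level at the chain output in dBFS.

-39 dBFS

Stage 1: overshoot 9 dB → 9/6 = 1.5 dB → -33.5 dBFS.
Stage 2: -33.5 dBFS is 8 dB over -41.5 dBFS; at 3.2:1 that becomes 2.5 dB over, giving -39 dBFS.
Stage 3: -39 dBFS is at or below the -15 dBFS threshold — no compression; output -39 dBFS.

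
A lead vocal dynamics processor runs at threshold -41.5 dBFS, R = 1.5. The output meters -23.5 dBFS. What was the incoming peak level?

-14.5 dBFS

The compressed level sits -23.5 − (-41.5) = 18 dB over threshold.
Input overshoot = R × output overshoot = 27 dB → input = -41.5 + 27 = -14.5 dBFS.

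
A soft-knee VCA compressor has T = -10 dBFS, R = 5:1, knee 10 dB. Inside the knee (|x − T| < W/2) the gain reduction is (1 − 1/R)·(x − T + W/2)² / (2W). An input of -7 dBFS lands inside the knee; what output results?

x − T + W/2 = -7 − (-10) + 5 = 8.
GR = (1 − 1/5) × 8² / 20 = 0.8 × 64 / 20 = 2.56 dB.
Output = -7 − 2.56 = -9.56 dBFS.

-9.56 dBFS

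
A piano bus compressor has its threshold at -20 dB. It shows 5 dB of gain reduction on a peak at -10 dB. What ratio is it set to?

2:1

Input overshoot = -10 − (-20) = 10 dB.
Output overshoot = 10 − 5 = 5 dB.
Ratio = input overshoot / output overshoot = 10 / 5 = 2.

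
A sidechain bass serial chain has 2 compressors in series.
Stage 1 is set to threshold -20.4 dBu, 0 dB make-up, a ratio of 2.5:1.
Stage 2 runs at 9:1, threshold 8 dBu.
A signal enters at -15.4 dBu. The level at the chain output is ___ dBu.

-18.4 dBu

Stage 1: -15.4 dBu is 5 dB over -20.4 dBu; at 2.5:1 that becomes 2 dB over, giving -18.4 dBu.
Stage 2: -18.4 dBu ≤ 8 dBu, so stage 2 doesn't engage; output -18.4 dBu.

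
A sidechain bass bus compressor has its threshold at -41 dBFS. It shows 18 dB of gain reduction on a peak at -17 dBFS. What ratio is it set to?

Input overshoot = -17 − (-41) = 24 dB.
Output overshoot = 24 − 18 = 6 dB.
Ratio = input overshoot / output overshoot = 24 / 6 = 4.

4:1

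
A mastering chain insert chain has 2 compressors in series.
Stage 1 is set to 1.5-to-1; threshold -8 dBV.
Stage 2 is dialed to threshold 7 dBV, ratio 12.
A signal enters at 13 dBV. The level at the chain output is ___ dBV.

Stage 1: 13 dBV is 21 dB over -8 dBV; at 1.5:1 that becomes 14 dB over, giving 6 dBV.
Stage 2: 6 dBV ≤ 7 dBV, so stage 2 doesn't engage; output 6 dBV.

6 dBV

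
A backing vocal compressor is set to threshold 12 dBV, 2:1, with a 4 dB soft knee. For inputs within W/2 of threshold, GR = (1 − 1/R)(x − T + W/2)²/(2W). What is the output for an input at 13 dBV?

12.4375 dBV

x − T + W/2 = 13 − 12 + 2 = 3.
GR = (1 − 1/2) × 3² / 8 = 0.5 × 9 / 8 = 0.5625 dB.
Output = 13 − 0.5625 = 12.4375 dBV.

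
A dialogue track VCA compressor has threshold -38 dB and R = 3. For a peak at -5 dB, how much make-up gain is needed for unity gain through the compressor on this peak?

Overshoot 33 dB → 33/3 = 11 dB after compression, so the compressed level is -38 + 11 = -27 dB.
Make-up = target − compressed = -5 − (-27) = 22 dB.

22 dB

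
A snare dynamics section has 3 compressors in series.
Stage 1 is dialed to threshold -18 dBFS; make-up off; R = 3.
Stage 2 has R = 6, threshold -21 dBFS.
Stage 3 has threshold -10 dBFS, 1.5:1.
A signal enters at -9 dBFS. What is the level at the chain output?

Stage 1: -9 dBFS is 9 dB over -18 dBFS; at 3:1 that becomes 3 dB over, giving -15 dBFS.
Stage 2: overshoot 6 dB → 6/6 = 1 dB → -20 dBFS.
Stage 3: -20 dBFS is at or below the -10 dBFS threshold — no compression; output -20 dBFS.

-20 dBFS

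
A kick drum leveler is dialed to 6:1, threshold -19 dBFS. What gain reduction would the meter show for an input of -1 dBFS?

15 dB

The signal is 18 dB above threshold.
A 6:1 ratio leaves 3 dB of that excess.
So the signal is attenuated by 18 − 3 = 15 dB.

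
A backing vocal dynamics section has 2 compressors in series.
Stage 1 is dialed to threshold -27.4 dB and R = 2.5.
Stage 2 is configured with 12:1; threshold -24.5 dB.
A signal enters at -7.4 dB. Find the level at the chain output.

Stage 1: -7.4 dB is 20 dB over -27.4 dB; at 2.5:1 that becomes 8 dB over, giving -19.4 dB.
Stage 2: -19.4 dB is 5.1 dB over -24.5 dB; at 12:1 that becomes 0.425 dB over, giving -24.075 dB.

-24.075 dB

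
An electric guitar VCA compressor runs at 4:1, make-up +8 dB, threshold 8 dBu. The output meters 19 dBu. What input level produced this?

Stripping the +8 dB make-up gives 11 dBu at the gain stage.
Post-compression overshoot = 11 − 8 = 3 dB.
Input overshoot = R × output overshoot = 12 dB → input = 8 + 12 = 20 dBu.

20 dBu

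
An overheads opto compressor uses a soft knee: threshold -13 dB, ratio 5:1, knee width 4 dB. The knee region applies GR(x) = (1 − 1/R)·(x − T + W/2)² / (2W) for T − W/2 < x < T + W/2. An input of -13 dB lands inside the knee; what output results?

x − T + W/2 = -13 − (-13) + 2 = 2.
GR = (1 − 1/5) × 2² / 8 = 0.8 × 4 / 8 = 0.4 dB.
Output = -13 − 0.4 = -13.4 dB.

-13.4 dB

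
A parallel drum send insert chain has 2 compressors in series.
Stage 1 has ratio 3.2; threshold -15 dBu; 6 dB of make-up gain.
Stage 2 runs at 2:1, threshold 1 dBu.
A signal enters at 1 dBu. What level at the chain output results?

Stage 1: 16 dB above -15 dBu, reduced 3.2:1 to 5 dB above → -10 dBu; +6 dB make-up → -4 dBu.
Stage 2: -4 dBu ≤ 1 dBu, so stage 2 doesn't engage; output -4 dBu.

-4 dBu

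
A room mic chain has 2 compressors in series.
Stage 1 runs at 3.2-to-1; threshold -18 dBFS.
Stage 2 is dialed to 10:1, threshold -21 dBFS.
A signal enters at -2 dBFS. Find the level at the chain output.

-20.2 dBFS

Stage 1: overshoot 16 dB → 16/3.2 = 5 dB → -13 dBFS.
Stage 2: overshoot 8 dB → 8/10 = 0.8 dB → -20.2 dBFS.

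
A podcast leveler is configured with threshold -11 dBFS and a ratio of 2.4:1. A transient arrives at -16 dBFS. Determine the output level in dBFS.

-16 dBFS is 5 dB below the -11 dBFS threshold, so no gain reduction is applied.
Output = input = -16 dBFS.

-16 dBFS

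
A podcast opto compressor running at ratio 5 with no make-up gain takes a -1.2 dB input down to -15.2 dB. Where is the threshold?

-18.7 dB

Input is 17.5 dB above T (since output overshoot × R = input overshoot: (-15.2 − T)·5 = -1.2 − T gives T = -18.7 dB).
Check: -18.7 + (-1.2 − (-18.7))/5 = -18.7 + 3.5 = -15.2 dB. ✓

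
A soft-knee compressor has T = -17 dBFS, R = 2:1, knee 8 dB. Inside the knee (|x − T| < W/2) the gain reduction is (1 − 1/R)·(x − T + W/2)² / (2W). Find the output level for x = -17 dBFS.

-17.5 dBFS

x − T + W/2 = -17 − (-17) + 4 = 4.
GR = (1 − 1/2) × 4² / 16 = 0.5 × 16 / 16 = 0.5 dB.
Output = -17 − 0.5 = -17.5 dBFS.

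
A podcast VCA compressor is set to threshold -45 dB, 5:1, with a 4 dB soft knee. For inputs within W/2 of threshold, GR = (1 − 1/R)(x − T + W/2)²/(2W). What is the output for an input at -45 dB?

x − T + W/2 = -45 − (-45) + 2 = 2.
GR = (1 − 1/5) × 2² / 8 = 0.8 × 4 / 8 = 0.4 dB.
Output = -45 − 0.4 = -45.4 dB.

-45.4 dB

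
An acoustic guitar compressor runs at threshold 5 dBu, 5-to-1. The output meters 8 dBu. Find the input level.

20 dBu

The compressed level sits 8 − 5 = 3 dB over threshold.
Before 5:1 compression the overshoot was 3 × 5 = 15 dB, so input = 5 + 15 = 20 dBu.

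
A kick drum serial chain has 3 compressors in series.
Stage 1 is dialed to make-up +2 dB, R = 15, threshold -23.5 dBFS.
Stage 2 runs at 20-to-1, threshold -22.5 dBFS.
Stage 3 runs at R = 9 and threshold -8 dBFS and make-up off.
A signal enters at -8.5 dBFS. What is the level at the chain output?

Stage 1: overshoot 15 dB → 15/15 = 1 dB → -22.5 dBFS; +2 dB make-up → -20.5 dBFS.
Stage 2: overshoot 2 dB → 2/20 = 0.1 dB → -22.4 dBFS.
Stage 3: -22.4 dBFS is at or below the -8 dBFS threshold — no compression; output -22.4 dBFS.

-22.4 dBFS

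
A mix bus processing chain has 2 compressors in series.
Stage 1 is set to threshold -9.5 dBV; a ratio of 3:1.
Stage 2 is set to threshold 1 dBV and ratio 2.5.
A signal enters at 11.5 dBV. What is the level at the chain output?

-2.5 dBV

Stage 1: 11.5 dBV is 21 dB over -9.5 dBV; at 3:1 that becomes 7 dB over, giving -2.5 dBV.
Stage 2: -2.5 dBV is at or below the 1 dBV threshold — no compression; output -2.5 dBV.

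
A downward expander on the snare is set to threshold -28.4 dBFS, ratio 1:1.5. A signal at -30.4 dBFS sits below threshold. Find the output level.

-31.4 dBFS

The input is 2 dB below the -28.4 dBFS threshold.
A 1:1.5 expander multiplies undershoot by 1.5: 2 × 1.5 = 3 dB below threshold.
Output = -28.4 − 3 = -31.4 dBFS.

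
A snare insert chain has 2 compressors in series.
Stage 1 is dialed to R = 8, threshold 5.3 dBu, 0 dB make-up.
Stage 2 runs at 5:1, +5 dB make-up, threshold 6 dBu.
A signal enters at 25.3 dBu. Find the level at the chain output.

11.36 dBu

Stage 1: 25.3 dBu is 20 dB over 5.3 dBu; at 8:1 that becomes 2.5 dB over, giving 7.8 dBu.
Stage 2: 1.8 dB above 6 dBu, reduced 5:1 to 0.36 dB above → 6.36 dBu; +5 dB make-up → 11.36 dBu.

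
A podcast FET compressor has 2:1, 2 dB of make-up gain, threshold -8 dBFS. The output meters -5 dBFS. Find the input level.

-6 dBFS

Remove make-up: -5 − 2 = -7 dBFS.
That's 1 dB above the -8 dBFS threshold.
Before 2:1 compression the overshoot was 1 × 2 = 2 dB, so input = -8 + 2 = -6 dBFS.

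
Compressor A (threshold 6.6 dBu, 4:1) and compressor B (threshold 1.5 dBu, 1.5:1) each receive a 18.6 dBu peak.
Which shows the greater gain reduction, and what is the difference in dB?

A, by 3.3 dB

A: 12 dB over, compressed to 3 dB over, so 9 dB of GR.
B: 17.1 dB over, compressed to 11.4 dB over, so 5.7 dB of GR.
Difference: 3.3 dB in favour of A.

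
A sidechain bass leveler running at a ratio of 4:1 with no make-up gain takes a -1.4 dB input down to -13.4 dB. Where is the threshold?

-17.4 dB

Gain reduction = -1.4 − (-13.4) = 12 dB; output overshoot = GR / (R − 1) = 12 / 3 = 4 dB.
Threshold = output − output overshoot = -13.4 − 4 = -17.4 dB.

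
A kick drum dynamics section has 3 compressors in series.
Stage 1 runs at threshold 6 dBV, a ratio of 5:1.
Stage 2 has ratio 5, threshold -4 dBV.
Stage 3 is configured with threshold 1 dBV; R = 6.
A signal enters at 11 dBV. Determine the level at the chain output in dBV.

-1.8 dBV

Stage 1: 11 dBV is 5 dB over 6 dBV; at 5:1 that becomes 1 dB over, giving 7 dBV.
Stage 2: overshoot 11 dB → 11/5 = 2.2 dB → -1.8 dBV.
Stage 3: -1.8 dBV ≤ 1 dBV, so stage 3 doesn't engage; output -1.8 dBV.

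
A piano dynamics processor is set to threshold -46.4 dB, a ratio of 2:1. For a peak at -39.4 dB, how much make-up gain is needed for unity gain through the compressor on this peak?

The peak compresses to -46.4 + 7/2 = -42.9 dB.
To reach -39.4 dB requires -39.4 − (-42.9) = 3.5 dB of make-up.

3.5 dB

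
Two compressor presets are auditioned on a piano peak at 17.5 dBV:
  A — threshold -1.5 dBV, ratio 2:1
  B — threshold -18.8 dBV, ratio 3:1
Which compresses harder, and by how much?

A: overshoot 19 dB → output overshoot 9.5 dB → GR 9.5 dB.
B: overshoot 36.3 dB → output overshoot 12.1 dB → GR 24.2 dB.
Difference: 14.7 dB in favour of B.

B, by 14.7 dB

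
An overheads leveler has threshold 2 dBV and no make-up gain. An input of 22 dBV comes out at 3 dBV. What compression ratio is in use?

Input overshoot = 22 − 2 = 20 dB; output overshoot = 3 − 2 = 1 dB.
Ratio = 20 / 1 = 20.

20:1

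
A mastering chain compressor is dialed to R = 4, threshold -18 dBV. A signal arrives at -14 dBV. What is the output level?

-14 dBV sits 4 dB over threshold.
At 4:1 the overshoot is divided by 4, leaving 1 dB above threshold.
Output = -18 + 1 = -17 dBV.

-17 dBV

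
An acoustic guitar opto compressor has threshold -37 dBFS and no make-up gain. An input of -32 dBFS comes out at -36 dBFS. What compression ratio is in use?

Input overshoot = -32 − (-37) = 5 dB; output overshoot = -36 − (-37) = 1 dB.
Ratio = 5 / 1 = 5.

5:1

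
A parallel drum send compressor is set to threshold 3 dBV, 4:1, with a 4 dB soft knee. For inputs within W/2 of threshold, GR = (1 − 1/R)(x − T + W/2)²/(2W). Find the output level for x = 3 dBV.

x − T + W/2 = 3 − 3 + 2 = 2.
GR = (1 − 1/4) × 2² / 8 = 0.75 × 4 / 8 = 0.375 dB.
Output = 3 − 0.375 = 2.625 dBV.

2.625 dBV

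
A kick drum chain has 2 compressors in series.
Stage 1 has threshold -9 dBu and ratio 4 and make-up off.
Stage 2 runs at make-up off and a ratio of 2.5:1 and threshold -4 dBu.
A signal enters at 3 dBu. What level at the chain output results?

Stage 1: overshoot 12 dB → 12/4 = 3 dB → -6 dBu.
Stage 2: below threshold (-6 ≤ -4); passes unchanged; output -6 dBu.

-6 dBu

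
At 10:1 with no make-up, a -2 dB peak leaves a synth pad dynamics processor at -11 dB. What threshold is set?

-12 dB

Let T be the threshold. Output overshoot = (input overshoot)/R, so -11 − T = (-2 − T)/10.
10·(-11 − T) = -2 − T → 9·T = -110 − (-2) = -108.
T = -108/9 = -12 dB.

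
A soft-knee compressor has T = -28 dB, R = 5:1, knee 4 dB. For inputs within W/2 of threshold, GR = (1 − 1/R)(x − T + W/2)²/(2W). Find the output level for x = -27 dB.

-27.9 dB

x − T + W/2 = -27 − (-28) + 2 = 3.
GR = (1 − 1/5) × 3² / 8 = 0.8 × 9 / 8 = 0.9 dB.
Output = -27 − 0.9 = -27.9 dB.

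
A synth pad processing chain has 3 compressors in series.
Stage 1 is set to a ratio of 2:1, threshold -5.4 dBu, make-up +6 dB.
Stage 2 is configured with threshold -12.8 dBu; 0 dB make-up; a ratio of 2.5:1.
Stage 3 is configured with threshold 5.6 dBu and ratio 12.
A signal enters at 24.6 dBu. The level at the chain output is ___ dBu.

-1.44 dBu

Stage 1: 30 dB above -5.4 dBu, reduced 2:1 to 15 dB above → 9.6 dBu; +6 dB make-up → 15.6 dBu.
Stage 2: 28.4 dB above -12.8 dBu, reduced 2.5:1 to 11.36 dB above → -1.44 dBu.
Stage 3: -1.44 dBu is at or below the 5.6 dBu threshold — no compression; output -1.44 dBu.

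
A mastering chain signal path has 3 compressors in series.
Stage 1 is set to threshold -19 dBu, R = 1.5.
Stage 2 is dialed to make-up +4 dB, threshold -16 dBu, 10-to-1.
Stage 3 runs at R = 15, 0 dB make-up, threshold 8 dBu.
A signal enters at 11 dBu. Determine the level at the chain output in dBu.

-10.3 dBu

Stage 1: 30 dB above -19 dBu, reduced 1.5:1 to 20 dB above → 1 dBu.
Stage 2: 17 dB above -16 dBu, reduced 10:1 to 1.7 dB above → -14.3 dBu; +4 dB make-up → -10.3 dBu.
Stage 3: -10.3 dBu ≤ 8 dBu, so stage 3 doesn't engage; output -10.3 dBu.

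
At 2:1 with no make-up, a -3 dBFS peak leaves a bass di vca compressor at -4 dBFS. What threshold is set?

-5 dBFS

Input is 2 dB above T (since output overshoot × R = input overshoot: (-4 − T)·2 = -3 − T gives T = -5 dBFS).
Check: -5 + (-3 − (-5))/2 = -5 + 1 = -4 dBFS. ✓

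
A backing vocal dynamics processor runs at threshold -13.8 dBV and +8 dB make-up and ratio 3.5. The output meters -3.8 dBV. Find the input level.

Remove make-up: -3.8 − 8 = -11.8 dBV.
That's 2 dB above the -13.8 dBV threshold.
Undo the ratio: input overshoot = 2 × 3.5 = 7 dB, giving input = -6.8 dBV.

-6.8 dBV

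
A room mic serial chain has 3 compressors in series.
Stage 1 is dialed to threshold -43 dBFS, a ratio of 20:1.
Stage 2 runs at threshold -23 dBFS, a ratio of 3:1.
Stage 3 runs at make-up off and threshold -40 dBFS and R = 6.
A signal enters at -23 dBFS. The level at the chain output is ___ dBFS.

-42 dBFS

Stage 1: -23 dBFS is 20 dB over -43 dBFS; at 20:1 that becomes 1 dB over, giving -42 dBFS.
Stage 2: -42 dBFS is at or below the -23 dBFS threshold — no compression; output -42 dBFS.
Stage 3: below threshold (-42 ≤ -40); passes unchanged; output -42 dBFS.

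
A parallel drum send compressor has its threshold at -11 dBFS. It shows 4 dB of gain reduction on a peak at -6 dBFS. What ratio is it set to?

5:1

Input overshoot = -6 − (-11) = 5 dB.
Output overshoot = 5 − 4 = 1 dB.
Ratio = input overshoot / output overshoot = 5 / 1 = 5.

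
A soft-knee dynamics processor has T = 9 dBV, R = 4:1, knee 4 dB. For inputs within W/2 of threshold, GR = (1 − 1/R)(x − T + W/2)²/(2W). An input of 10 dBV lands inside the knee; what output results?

x − T + W/2 = 10 − 9 + 2 = 3.
GR = (1 − 1/4) × 3² / 8 = 0.75 × 9 / 8 = 0.84375 dB.
Output = 10 − 0.84375 = 9.15625 dBV.

9.15625 dBV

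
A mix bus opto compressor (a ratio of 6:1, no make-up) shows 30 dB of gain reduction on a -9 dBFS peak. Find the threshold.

-45 dBFS

Let T be the threshold. Output overshoot = (input overshoot)/R, so -39 − T = (-9 − T)/6.
6·(-39 − T) = -9 − T → 5·T = -234 − (-9) = -225.
T = -225/5 = -45 dBFS.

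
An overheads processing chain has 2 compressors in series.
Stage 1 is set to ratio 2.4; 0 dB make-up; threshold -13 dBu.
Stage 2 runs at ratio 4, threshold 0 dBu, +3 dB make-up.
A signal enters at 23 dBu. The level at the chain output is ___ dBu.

3.5 dBu

Stage 1: 36 dB above -13 dBu, reduced 2.4:1 to 15 dB above → 2 dBu.
Stage 2: 2 dB above 0 dBu, reduced 4:1 to 0.5 dB above → 0.5 dBu; +3 dB make-up → 3.5 dBu.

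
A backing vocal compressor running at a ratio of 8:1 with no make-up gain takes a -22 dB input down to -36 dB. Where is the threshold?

-38 dB

Input is 16 dB above T (since output overshoot × R = input overshoot: (-36 − T)·8 = -22 − T gives T = -38 dB).
Check: -38 + (-22 − (-38))/8 = -38 + 2 = -36 dB. ✓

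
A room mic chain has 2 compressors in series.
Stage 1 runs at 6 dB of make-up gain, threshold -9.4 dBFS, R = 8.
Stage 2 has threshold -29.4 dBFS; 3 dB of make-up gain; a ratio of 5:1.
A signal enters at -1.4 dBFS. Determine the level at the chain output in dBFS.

-21 dBFS

Stage 1: overshoot 8 dB → 8/8 = 1 dB → -8.4 dBFS; +6 dB make-up → -2.4 dBFS.
Stage 2: overshoot 27 dB → 27/5 = 5.4 dB → -24 dBFS; +3 dB make-up → -21 dBFS.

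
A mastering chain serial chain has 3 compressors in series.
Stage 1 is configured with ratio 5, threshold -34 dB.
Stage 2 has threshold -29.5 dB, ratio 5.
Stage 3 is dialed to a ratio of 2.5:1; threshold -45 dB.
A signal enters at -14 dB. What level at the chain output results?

Stage 1: -14 dB is 20 dB over -34 dB; at 5:1 that becomes 4 dB over, giving -30 dB.
Stage 2: below threshold (-30 ≤ -29.5); passes unchanged; output -30 dB.
Stage 3: overshoot 15 dB → 15/2.5 = 6 dB → -39 dB.

-39 dB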